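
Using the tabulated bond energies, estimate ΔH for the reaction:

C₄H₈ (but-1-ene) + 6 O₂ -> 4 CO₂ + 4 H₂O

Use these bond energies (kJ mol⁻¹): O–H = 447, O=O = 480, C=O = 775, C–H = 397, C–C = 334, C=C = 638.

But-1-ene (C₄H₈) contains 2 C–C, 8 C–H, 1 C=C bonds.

ΔH ≈ −2414 kJ

Bonds broken (reactants):
  C–C: 2 × 334 = 668
  C–H: 8 × 397 = 3176
  C=C: 1 × 638 = 638
  O=O: 6 × 480 = 2880
  Σ(broken) = 7362 kJ
Bonds formed (products):
  C=O: 8 × 775 = 6200
  O–H: 8 × 447 = 3576
  Σ(formed) = 9776 kJ
ΔH = Σ(broken) − Σ(formed) = 7362 − 9776 = −2414 kJ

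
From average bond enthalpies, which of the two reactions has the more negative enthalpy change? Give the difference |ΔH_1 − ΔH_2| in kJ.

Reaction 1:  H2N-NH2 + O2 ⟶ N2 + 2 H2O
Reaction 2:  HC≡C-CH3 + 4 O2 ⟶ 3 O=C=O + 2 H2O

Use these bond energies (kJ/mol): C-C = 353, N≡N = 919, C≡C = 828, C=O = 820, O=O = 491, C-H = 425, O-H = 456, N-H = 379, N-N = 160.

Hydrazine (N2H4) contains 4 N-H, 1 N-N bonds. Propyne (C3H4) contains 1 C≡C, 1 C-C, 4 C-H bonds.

Reaction 2, by 1323 kJ

Reaction 1:
  Bonds broken (reactants):
    N-H: 4 × 379 = 1516
    N-N: 1 × 160 = 160
    O=O: 1 × 491 = 491
    Σ(broken) = 2167 kJ
  Bonds formed (products):
    N≡N: 1 × 919 = 919
    O-H: 4 × 456 = 1824
    Σ(formed) = 2743 kJ
  ΔH_1 = 2167 − 2743 = −576 kJ
Reaction 2:
  Bonds broken (reactants):
    C≡C: 1 × 828 = 828
    C-C: 1 × 353 = 353
    C-H: 4 × 425 = 1700
    O=O: 4 × 491 = 1964
    Σ(broken) = 4845 kJ
  Bonds formed (products):
    C=O: 6 × 820 = 4920
    O-H: 4 × 456 = 1824
    Σ(formed) = 6744 kJ
  ΔH_2 = 4845 − 6744 = −1899 kJ
ΔH_1 − ΔH_2 = +1323 kJ, so reaction 2 has the more negative ΔH; |ΔH_1 − ΔH_2| = 1323 kJ.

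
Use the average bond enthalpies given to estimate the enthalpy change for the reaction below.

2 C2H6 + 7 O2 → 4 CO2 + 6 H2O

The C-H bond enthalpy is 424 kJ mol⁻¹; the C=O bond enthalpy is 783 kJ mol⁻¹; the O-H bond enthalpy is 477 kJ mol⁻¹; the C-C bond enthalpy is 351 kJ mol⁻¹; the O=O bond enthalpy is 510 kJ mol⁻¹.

ΔH ≈ −2628 kJ

Bonds broken (reactants):
  C-C: 2 × 351 = 702
  C-H: 12 × 424 = 5088
  O=O: 7 × 510 = 3570
  Σ(broken) = 9360 kJ
Bonds formed (products):
  C=O: 8 × 783 = 6264
  O-H: 12 × 477 = 5724
  Σ(formed) = 11988 kJ
ΔH = Σ(broken) − Σ(formed) = 9360 − 11988 = −2628 kJ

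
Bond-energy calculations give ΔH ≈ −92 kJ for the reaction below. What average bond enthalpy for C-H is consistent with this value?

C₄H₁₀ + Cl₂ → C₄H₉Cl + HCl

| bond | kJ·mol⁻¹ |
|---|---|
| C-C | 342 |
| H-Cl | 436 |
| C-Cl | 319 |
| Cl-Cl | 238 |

D(C-H) ≈ 425 kJ/mol

Let D be the C-H bond energy.
Σ(broken) = 3×342 + 10×D + 1×238 = 1264 + 10D
Σ(formed) = 3×342 + 1×319 + 9×D + 1×436 = 1781 + 9D
ΔH = Σ(broken) − Σ(formed) = (1264 + 10D) − (1781 + 9D) = −517 + D
Setting this equal to −92 kJ gives D = 425 kJ/mol.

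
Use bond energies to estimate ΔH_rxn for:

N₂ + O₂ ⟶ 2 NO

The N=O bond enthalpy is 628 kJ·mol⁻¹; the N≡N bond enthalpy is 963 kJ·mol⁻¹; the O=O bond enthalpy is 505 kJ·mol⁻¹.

ΔH ≈ +212 kJ

Bonds broken (reactants):
  N≡N: 1 × 963 = 963
  O=O: 1 × 505 = 505
  Σ(broken) = 1468 kJ
Bonds formed (products):
  N=O: 2 × 628 = 1256
  Σ(formed) = 1256 kJ
ΔH = Σ(broken) − Σ(formed) = 1468 − 1256 = +212 kJ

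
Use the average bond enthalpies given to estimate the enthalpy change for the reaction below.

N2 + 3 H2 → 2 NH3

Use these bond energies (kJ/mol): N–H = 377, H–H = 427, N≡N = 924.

Bonds broken (reactants):
  H–H: 3 × 427 = 1281
  N≡N: 1 × 924 = 924
  Σ(broken) = 2205 kJ
Bonds formed (products):
  N–H: 6 × 377 = 2262
  Σ(formed) = 2262 kJ
ΔH = Σ(broken) − Σ(formed) = 2205 − 2262 = −57 kJ

ΔH ≈ −57 kJ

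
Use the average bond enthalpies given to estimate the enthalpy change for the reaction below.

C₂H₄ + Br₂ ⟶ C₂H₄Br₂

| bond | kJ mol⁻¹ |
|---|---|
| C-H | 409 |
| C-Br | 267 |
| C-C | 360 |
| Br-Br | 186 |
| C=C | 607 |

ΔH ≈ −101 kJ

Bonds broken (reactants):
  Br-Br: 1 × 186 = 186
  C-H: 4 × 409 = 1636
  C=C: 1 × 607 = 607
  Σ(broken) = 2429 kJ
Bonds formed (products):
  C-Br: 2 × 267 = 534
  C-C: 1 × 360 = 360
  C-H: 4 × 409 = 1636
  Σ(formed) = 2530 kJ
ΔH = Σ(broken) − Σ(formed) = 2429 − 2530 = −101 kJ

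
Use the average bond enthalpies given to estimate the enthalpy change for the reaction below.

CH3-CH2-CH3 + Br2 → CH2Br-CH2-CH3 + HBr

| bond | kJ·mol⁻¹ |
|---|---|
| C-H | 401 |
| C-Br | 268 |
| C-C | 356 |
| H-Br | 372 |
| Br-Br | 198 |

Bonds broken (reactants):
  Br-Br: 1 × 198 = 198
  C-C: 2 × 356 = 712
  C-H: 8 × 401 = 3208
  Σ(broken) = 4118 kJ
Bonds formed (products):
  C-Br: 1 × 268 = 268
  C-C: 2 × 356 = 712
  C-H: 7 × 401 = 2807
  H-Br: 1 × 372 = 372
  Σ(formed) = 4159 kJ
ΔH = Σ(broken) − Σ(formed) = 4118 − 4159 = −41 kJ

ΔH ≈ −41 kJ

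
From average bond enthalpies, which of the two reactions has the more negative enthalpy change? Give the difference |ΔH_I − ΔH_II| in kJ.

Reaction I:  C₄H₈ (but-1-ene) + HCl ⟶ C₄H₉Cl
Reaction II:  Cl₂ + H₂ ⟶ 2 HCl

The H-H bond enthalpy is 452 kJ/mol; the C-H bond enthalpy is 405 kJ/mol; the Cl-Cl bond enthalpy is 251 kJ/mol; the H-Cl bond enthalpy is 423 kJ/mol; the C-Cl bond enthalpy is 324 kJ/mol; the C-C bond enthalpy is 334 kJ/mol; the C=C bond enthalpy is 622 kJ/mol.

Reaction I:
  Bonds broken (reactants):
    C-C: 2 × 334 = 668
    C-H: 8 × 405 = 3240
    C=C: 1 × 622 = 622
    H-Cl: 1 × 423 = 423
    Σ(broken) = 4953 kJ
  Bonds formed (products):
    C-C: 3 × 334 = 1002
    C-Cl: 1 × 324 = 324
    C-H: 9 × 405 = 3645
    Σ(formed) = 4971 kJ
  ΔH_I = 4953 − 4971 = −18 kJ
Reaction II:
  Bonds broken (reactants):
    Cl-Cl: 1 × 251 = 251
    H-H: 1 × 452 = 452
    Σ(broken) = 703 kJ
  Bonds formed (products):
    H-Cl: 2 × 423 = 846
    Σ(formed) = 846 kJ
  ΔH_II = 703 − 846 = −143 kJ
ΔH_I − ΔH_II = +125 kJ, so reaction II has the more negative ΔH; |ΔH_I − ΔH_II| = 125 kJ.

Reaction II, by 125 kJ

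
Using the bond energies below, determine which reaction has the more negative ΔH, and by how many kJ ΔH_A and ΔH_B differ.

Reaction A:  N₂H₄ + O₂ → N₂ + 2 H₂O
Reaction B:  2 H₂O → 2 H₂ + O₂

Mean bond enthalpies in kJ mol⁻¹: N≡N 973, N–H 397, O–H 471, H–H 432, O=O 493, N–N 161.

Reaction A:
  Bonds broken (reactants):
    N–H: 4 × 397 = 1588
    N–N: 1 × 161 = 161
    O=O: 1 × 493 = 493
    Σ(broken) = 2242 kJ
  Bonds formed (products):
    N≡N: 1 × 973 = 973
    O–H: 4 × 471 = 1884
    Σ(formed) = 2857 kJ
  ΔH_A = 2242 − 2857 = −615 kJ
Reaction B:
  Bonds broken (reactants):
    O–H: 4 × 471 = 1884
    Σ(broken) = 1884 kJ
  Bonds formed (products):
    H–H: 2 × 432 = 864
    O=O: 1 × 493 = 493
    Σ(formed) = 1357 kJ
  ΔH_B = 1884 − 1357 = +527 kJ
ΔH_A − ΔH_B = −1142 kJ, so reaction A has the more negative ΔH; |ΔH_A − ΔH_B| = 1142 kJ.

Reaction A, by 1142 kJ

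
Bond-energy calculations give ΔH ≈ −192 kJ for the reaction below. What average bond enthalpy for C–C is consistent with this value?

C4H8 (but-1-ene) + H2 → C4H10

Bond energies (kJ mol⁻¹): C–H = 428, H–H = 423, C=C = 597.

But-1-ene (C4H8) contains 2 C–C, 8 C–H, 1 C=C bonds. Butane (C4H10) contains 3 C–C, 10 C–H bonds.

D(C–C) ≈ 356 kJ/mol

Let D be the C–C bond energy.
Σ(broken) = 2×D + 8×428 + 1×597 + 1×423 = 4444 + 2D
Σ(formed) = 3×D + 10×428 = 4280 + 3D
ΔH = Σ(broken) − Σ(formed) = (4444 + 2D) − (4280 + 3D) = +164 − D
Setting this equal to −192 kJ gives D = 356 kJ/mol.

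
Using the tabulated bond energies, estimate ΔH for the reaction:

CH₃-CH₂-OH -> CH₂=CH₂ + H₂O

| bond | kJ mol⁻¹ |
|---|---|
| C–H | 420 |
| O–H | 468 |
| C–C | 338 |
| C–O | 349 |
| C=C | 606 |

ΔH ≈ +33 kJ

Bonds broken (reactants):
  C–C: 1 × 338 = 338
  C–H: 5 × 420 = 2100
  C–O: 1 × 349 = 349
  O–H: 1 × 468 = 468
  Σ(broken) = 3255 kJ
Bonds formed (products):
  C–H: 4 × 420 = 1680
  C=C: 1 × 606 = 606
  O–H: 2 × 468 = 936
  Σ(formed) = 3222 kJ
ΔH = Σ(broken) − Σ(formed) = 3255 − 3222 = +33 kJ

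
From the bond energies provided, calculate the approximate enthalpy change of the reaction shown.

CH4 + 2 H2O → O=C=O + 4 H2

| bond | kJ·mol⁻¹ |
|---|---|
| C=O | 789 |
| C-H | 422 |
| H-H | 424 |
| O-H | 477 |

ΔH ≈ +322 kJ

Bonds broken (reactants):
  C-H: 4 × 422 = 1688
  O-H: 4 × 477 = 1908
  Σ(broken) = 3596 kJ
Bonds formed (products):
  C=O: 2 × 789 = 1578
  H-H: 4 × 424 = 1696
  Σ(formed) = 3274 kJ
ΔH = Σ(broken) − Σ(formed) = 3596 − 3274 = +322 kJ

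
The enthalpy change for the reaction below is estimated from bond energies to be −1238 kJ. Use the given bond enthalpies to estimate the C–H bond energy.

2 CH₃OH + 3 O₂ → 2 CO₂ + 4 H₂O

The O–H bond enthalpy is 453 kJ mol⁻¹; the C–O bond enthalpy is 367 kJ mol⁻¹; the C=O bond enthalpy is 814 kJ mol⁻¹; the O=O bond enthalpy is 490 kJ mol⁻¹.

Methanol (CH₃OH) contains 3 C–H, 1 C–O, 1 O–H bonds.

D(C–H) ≈ 422 kJ/mol

Let D be the C–H bond energy.
Σ(broken) = 6×D + 2×367 + 2×453 + 3×490 = 3110 + 6D
Σ(formed) = 4×814 + 8×453 = 6880
ΔH = Σ(broken) − Σ(formed) = (3110 + 6D) − (6880) = −3770 + 6D
Setting this equal to −1238 kJ gives 6D = 2532, so D = 422 kJ/mol.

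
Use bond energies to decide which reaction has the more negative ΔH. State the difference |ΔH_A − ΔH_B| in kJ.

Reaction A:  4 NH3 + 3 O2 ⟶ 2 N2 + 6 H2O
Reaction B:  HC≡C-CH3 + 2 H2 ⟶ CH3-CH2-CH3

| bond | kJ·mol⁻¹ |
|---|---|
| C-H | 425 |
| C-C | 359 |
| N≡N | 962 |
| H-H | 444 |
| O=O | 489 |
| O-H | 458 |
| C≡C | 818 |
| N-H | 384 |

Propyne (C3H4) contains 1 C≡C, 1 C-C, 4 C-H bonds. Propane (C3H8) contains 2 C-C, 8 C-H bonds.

Reaction A:
  Bonds broken (reactants):
    N-H: 12 × 384 = 4608
    O=O: 3 × 489 = 1467
    Σ(broken) = 6075 kJ
  Bonds formed (products):
    N≡N: 2 × 962 = 1924
    O-H: 12 × 458 = 5496
    Σ(formed) = 7420 kJ
  ΔH_A = 6075 − 7420 = −1345 kJ
Reaction B:
  Bonds broken (reactants):
    C≡C: 1 × 818 = 818
    C-C: 1 × 359 = 359
    C-H: 4 × 425 = 1700
    H-H: 2 × 444 = 888
    Σ(broken) = 3765 kJ
  Bonds formed (products):
    C-C: 2 × 359 = 718
    C-H: 8 × 425 = 3400
    Σ(formed) = 4118 kJ
  ΔH_B = 3765 − 4118 = −353 kJ
ΔH_A − ΔH_B = −992 kJ, so reaction A has the more negative ΔH; |ΔH_A − ΔH_B| = 992 kJ.

Reaction A, by 992 kJ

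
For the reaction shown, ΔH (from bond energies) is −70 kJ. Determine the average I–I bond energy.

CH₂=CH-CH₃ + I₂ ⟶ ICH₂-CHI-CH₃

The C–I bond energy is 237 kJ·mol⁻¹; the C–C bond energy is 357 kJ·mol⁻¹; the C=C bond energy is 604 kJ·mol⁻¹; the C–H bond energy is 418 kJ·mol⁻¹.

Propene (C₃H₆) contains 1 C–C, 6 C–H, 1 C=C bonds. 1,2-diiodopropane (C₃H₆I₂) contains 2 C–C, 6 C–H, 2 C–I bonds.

D(I–I) ≈ 157 kJ/mol

Let D be the I–I bond energy.
Σ(broken) = 1×357 + 6×418 + 1×604 + 1×D = 3469 + D
Σ(formed) = 2×357 + 6×418 + 2×237 = 3696
ΔH = Σ(broken) − Σ(formed) = (3469 + D) − (3696) = −227 + D
Setting this equal to −70 kJ gives D = 157 kJ/mol.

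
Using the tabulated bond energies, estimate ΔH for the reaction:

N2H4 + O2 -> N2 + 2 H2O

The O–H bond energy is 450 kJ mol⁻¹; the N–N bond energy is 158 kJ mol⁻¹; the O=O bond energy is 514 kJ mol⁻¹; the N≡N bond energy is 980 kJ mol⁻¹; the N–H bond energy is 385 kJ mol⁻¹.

Bonds broken (reactants):
  N–H: 4 × 385 = 1540
  N–N: 1 × 158 = 158
  O=O: 1 × 514 = 514
  Σ(broken) = 2212 kJ
Bonds formed (products):
  N≡N: 1 × 980 = 980
  O–H: 4 × 450 = 1800
  Σ(formed) = 2780 kJ
ΔH = Σ(broken) − Σ(formed) = 2212 − 2780 = −568 kJ

ΔH ≈ −568 kJ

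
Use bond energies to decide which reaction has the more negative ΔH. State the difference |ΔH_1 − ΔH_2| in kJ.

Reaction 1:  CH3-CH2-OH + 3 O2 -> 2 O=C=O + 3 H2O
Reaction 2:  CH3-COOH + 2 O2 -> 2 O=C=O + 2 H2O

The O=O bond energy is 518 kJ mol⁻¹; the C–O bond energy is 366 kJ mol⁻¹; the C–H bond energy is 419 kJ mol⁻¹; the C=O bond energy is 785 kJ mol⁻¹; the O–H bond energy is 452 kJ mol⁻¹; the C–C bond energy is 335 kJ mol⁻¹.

Reaction 1, by 333 kJ

Reaction 1:
  Bonds broken (reactants):
    C–C: 1 × 335 = 335
    C–H: 5 × 419 = 2095
    C–O: 1 × 366 = 366
    O–H: 1 × 452 = 452
    O=O: 3 × 518 = 1554
    Σ(broken) = 4802 kJ
  Bonds formed (products):
    C=O: 4 × 785 = 3140
    O–H: 6 × 452 = 2712
    Σ(formed) = 5852 kJ
  ΔH_1 = 4802 − 5852 = −1050 kJ
Reaction 2:
  Bonds broken (reactants):
    C–C: 1 × 335 = 335
    C–H: 3 × 419 = 1257
    C–O: 1 × 366 = 366
    C=O: 1 × 785 = 785
    O–H: 1 × 452 = 452
    O=O: 2 × 518 = 1036
    Σ(broken) = 4231 kJ
  Bonds formed (products):
    C=O: 4 × 785 = 3140
    O–H: 4 × 452 = 1808
    Σ(formed) = 4948 kJ
  ΔH_2 = 4231 − 4948 = −717 kJ
ΔH_1 − ΔH_2 = −333 kJ, so reaction 1 has the more negative ΔH; |ΔH_1 − ΔH_2| = 333 kJ.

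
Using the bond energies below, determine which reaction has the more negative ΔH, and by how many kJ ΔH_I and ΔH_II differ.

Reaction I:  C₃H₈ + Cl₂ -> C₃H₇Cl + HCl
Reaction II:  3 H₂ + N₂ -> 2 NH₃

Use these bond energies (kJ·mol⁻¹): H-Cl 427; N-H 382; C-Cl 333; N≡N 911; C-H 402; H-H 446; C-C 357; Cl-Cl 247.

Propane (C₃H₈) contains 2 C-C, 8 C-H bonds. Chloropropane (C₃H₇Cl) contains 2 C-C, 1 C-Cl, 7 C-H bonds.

Reaction I:
  Bonds broken (reactants):
    C-C: 2 × 357 = 714
    C-H: 8 × 402 = 3216
    Cl-Cl: 1 × 247 = 247
    Σ(broken) = 4177 kJ
  Bonds formed (products):
    C-C: 2 × 357 = 714
    C-Cl: 1 × 333 = 333
    C-H: 7 × 402 = 2814
    H-Cl: 1 × 427 = 427
    Σ(formed) = 4288 kJ
  ΔH_I = 4177 − 4288 = −111 kJ
Reaction II:
  Bonds broken (reactants):
    H-H: 3 × 446 = 1338
    N≡N: 1 × 911 = 911
    Σ(broken) = 2249 kJ
  Bonds formed (products):
    N-H: 6 × 382 = 2292
    Σ(formed) = 2292 kJ
  ΔH_II = 2249 − 2292 = −43 kJ
ΔH_I − ΔH_II = −68 kJ, so reaction I has the more negative ΔH; |ΔH_I − ΔH_II| = 68 kJ.

Reaction I, by 68 kJ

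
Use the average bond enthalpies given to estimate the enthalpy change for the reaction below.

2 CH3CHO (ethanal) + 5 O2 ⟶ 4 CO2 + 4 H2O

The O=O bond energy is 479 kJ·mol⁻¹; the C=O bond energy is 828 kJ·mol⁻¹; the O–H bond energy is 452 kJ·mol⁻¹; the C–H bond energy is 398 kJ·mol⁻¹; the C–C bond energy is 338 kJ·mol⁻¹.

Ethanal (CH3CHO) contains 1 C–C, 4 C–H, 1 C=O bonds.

ΔH ≈ −2329 kJ

Bonds broken (reactants):
  C–C: 2 × 338 = 676
  C–H: 8 × 398 = 3184
  C=O: 2 × 828 = 1656
  O=O: 5 × 479 = 2395
  Σ(broken) = 7911 kJ
Bonds formed (products):
  C=O: 8 × 828 = 6624
  O–H: 8 × 452 = 3616
  Σ(formed) = 10240 kJ
ΔH = Σ(broken) − Σ(formed) = 7911 − 10240 = −2329 kJ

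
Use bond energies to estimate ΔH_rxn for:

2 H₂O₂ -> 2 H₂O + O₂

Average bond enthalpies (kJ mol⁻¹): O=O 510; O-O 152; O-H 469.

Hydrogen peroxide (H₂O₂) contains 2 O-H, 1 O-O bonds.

Bonds broken (reactants):
  O-H: 4 × 469 = 1876
  O-O: 2 × 152 = 304
  Σ(broken) = 2180 kJ
Bonds formed (products):
  O-H: 4 × 469 = 1876
  O=O: 1 × 510 = 510
  Σ(formed) = 2386 kJ
ΔH = Σ(broken) − Σ(formed) = 2180 − 2386 = −206 kJ

ΔH ≈ −206 kJ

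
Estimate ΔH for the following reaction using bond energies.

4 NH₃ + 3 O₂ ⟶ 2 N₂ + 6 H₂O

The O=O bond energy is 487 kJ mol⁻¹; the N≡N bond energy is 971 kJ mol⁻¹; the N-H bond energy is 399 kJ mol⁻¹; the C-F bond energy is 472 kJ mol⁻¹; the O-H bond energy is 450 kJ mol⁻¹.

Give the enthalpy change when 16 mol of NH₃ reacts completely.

ΔH = −4372 kJ

Bonds broken (reactants):
  N-H: 12 × 399 = 4788
  O=O: 3 × 487 = 1461
  Σ(broken) = 6249 kJ
Bonds formed (products):
  N≡N: 2 × 971 = 1942
  O-H: 12 × 450 = 5400
  Σ(formed) = 7342 kJ
ΔH = Σ(broken) − Σ(formed) = 6249 − 7342 = −1093 kJ
For 4× the reaction as written: 4 × (−1093) = −4372 kJ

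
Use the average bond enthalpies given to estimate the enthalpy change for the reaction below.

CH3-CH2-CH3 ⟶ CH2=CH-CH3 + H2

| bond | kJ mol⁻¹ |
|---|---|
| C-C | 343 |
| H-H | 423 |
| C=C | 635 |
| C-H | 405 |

ΔH ≈ +95 kJ

Bonds broken (reactants):
  C-C: 2 × 343 = 686
  C-H: 8 × 405 = 3240
  Σ(broken) = 3926 kJ
Bonds formed (products):
  C-C: 1 × 343 = 343
  C-H: 6 × 405 = 2430
  C=C: 1 × 635 = 635
  H-H: 1 × 423 = 423
  Σ(formed) = 3831 kJ
ΔH = Σ(broken) − Σ(formed) = 3926 − 3831 = +95 kJ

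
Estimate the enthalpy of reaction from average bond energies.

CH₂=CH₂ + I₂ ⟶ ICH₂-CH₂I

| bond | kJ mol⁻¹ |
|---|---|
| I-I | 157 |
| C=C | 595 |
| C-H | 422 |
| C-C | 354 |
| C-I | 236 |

Bonds broken (reactants):
  C-H: 4 × 422 = 1688
  C=C: 1 × 595 = 595
  I-I: 1 × 157 = 157
  Σ(broken) = 2440 kJ
Bonds formed (products):
  C-C: 1 × 354 = 354
  C-H: 4 × 422 = 1688
  C-I: 2 × 236 = 472
  Σ(formed) = 2514 kJ
ΔH = Σ(broken) − Σ(formed) = 2440 − 2514 = −74 kJ

ΔH ≈ −74 kJ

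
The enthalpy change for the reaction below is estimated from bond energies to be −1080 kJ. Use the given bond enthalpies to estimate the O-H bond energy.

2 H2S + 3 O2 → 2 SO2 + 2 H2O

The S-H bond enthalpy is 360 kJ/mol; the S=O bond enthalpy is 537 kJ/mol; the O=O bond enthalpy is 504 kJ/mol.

D(O-H) ≈ 471 kJ/mol

Let D be the O-H bond energy.
Σ(broken) = 3×504 + 4×360 = 2952
Σ(formed) = 4×D + 4×537 = 2148 + 4D
ΔH = Σ(broken) − Σ(formed) = (2952) − (2148 + 4D) = +804 − 4D
Setting this equal to −1080 kJ gives 4D = 1884, so D = 471 kJ/mol.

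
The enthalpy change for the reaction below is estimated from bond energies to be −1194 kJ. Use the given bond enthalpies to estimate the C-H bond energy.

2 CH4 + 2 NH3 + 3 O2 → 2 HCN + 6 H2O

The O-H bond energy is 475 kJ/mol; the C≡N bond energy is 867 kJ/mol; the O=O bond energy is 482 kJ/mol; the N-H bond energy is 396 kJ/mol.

D(C-H) ≈ 403 kJ/mol

Let D be the C-H bond energy.
Σ(broken) = 8×D + 6×396 + 3×482 = 3822 + 8D
Σ(formed) = 2×867 + 2×D + 12×475 = 7434 + 2D
ΔH = Σ(broken) − Σ(formed) = (3822 + 8D) − (7434 + 2D) = −3612 + 6D
Setting this equal to −1194 kJ gives 6D = 2418, so D = 403 kJ/mol.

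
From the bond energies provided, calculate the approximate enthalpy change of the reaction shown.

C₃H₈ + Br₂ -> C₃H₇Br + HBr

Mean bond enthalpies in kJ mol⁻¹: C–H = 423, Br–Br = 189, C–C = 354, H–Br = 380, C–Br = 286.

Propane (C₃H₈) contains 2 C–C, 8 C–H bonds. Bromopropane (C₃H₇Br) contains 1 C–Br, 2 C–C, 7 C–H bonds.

Bonds broken (reactants):
  Br–Br: 1 × 189 = 189
  C–C: 2 × 354 = 708
  C–H: 8 × 423 = 3384
  Σ(broken) = 4281 kJ
Bonds formed (products):
  C–Br: 1 × 286 = 286
  C–C: 2 × 354 = 708
  C–H: 7 × 423 = 2961
  H–Br: 1 × 380 = 380
  Σ(formed) = 4335 kJ
ΔH = Σ(broken) − Σ(formed) = 4281 − 4335 = −54 kJ

ΔH ≈ −54 kJ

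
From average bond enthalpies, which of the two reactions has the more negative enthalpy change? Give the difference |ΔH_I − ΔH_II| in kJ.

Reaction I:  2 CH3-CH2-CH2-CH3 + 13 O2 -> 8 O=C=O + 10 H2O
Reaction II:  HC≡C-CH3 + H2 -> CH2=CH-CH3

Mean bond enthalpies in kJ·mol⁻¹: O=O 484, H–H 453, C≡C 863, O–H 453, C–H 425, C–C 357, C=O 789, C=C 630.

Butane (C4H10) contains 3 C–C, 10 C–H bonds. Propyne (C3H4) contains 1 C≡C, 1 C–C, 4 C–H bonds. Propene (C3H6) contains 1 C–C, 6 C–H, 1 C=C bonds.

Reaction I, by 4586 kJ

Reaction I:
  Bonds broken (reactants):
    C–C: 6 × 357 = 2142
    C–H: 20 × 425 = 8500
    O=O: 13 × 484 = 6292
    Σ(broken) = 16934 kJ
  Bonds formed (products):
    C=O: 16 × 789 = 12624
    O–H: 20 × 453 = 9060
    Σ(formed) = 21684 kJ
  ΔH_I = 16934 − 21684 = −4750 kJ
Reaction II:
  Bonds broken (reactants):
    C≡C: 1 × 863 = 863
    C–C: 1 × 357 = 357
    C–H: 4 × 425 = 1700
    H–H: 1 × 453 = 453
    Σ(broken) = 3373 kJ
  Bonds formed (products):
    C–C: 1 × 357 = 357
    C–H: 6 × 425 = 2550
    C=C: 1 × 630 = 630
    Σ(formed) = 3537 kJ
  ΔH_II = 3373 − 3537 = −164 kJ
ΔH_I − ΔH_II = −4586 kJ, so reaction I has the more negative ΔH; |ΔH_I − ΔH_II| = 4586 kJ.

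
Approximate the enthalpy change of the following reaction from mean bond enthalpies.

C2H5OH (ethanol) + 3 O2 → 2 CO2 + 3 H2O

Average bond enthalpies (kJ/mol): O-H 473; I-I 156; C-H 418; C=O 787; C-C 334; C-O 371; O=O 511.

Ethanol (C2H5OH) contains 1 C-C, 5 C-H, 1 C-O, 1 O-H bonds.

Bonds broken (reactants):
  C-C: 1 × 334 = 334
  C-H: 5 × 418 = 2090
  C-O: 1 × 371 = 371
  O-H: 1 × 473 = 473
  O=O: 3 × 511 = 1533
  Σ(broken) = 4801 kJ
Bonds formed (products):
  C=O: 4 × 787 = 3148
  O-H: 6 × 473 = 2838
  Σ(formed) = 5986 kJ
ΔH = Σ(broken) − Σ(formed) = 4801 − 5986 = −1185 kJ

ΔH ≈ −1185 kJ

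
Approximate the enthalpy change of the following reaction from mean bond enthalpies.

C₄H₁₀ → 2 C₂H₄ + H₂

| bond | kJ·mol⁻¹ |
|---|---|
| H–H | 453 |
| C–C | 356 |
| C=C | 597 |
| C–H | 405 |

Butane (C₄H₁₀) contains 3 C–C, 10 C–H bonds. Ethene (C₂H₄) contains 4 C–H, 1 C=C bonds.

Bonds broken (reactants):
  C–C: 3 × 356 = 1068
  C–H: 10 × 405 = 4050
  Σ(broken) = 5118 kJ
Bonds formed (products):
  C–H: 8 × 405 = 3240
  C=C: 2 × 597 = 1194
  H–H: 1 × 453 = 453
  Σ(formed) = 4887 kJ
ΔH = Σ(broken) − Σ(formed) = 5118 − 4887 = +231 kJ

ΔH ≈ +231 kJ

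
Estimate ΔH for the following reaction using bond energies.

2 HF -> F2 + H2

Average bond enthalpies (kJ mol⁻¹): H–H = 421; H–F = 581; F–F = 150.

ΔH ≈ +591 kJ

Bonds broken (reactants):
  H–F: 2 × 581 = 1162
  Σ(broken) = 1162 kJ
Bonds formed (products):
  F–F: 1 × 150 = 150
  H–H: 1 × 421 = 421
  Σ(formed) = 571 kJ
ΔH = Σ(broken) − Σ(formed) = 1162 − 571 = +591 kJ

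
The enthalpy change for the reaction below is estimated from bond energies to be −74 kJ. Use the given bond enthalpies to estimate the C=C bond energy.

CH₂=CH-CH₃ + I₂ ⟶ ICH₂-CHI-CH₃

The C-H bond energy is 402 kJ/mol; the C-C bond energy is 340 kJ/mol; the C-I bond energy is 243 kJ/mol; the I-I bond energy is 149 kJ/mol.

Let D be the C=C bond energy.
Σ(broken) = 1×340 + 6×402 + 1×D + 1×149 = 2901 + D
Σ(formed) = 2×340 + 6×402 + 2×243 = 3578
ΔH = Σ(broken) − Σ(formed) = (2901 + D) − (3578) = −677 + D
Setting this equal to −74 kJ gives D = 603 kJ/mol.

D(C=C) ≈ 603 kJ/mol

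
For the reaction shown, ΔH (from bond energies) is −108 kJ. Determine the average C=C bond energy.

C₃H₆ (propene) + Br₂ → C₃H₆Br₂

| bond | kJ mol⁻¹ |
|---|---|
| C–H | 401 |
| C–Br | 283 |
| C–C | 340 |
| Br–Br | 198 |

Let D be the C=C bond energy.
Σ(broken) = 1×198 + 1×340 + 6×401 + 1×D = 2944 + D
Σ(formed) = 2×283 + 2×340 + 6×401 = 3652
ΔH = Σ(broken) − Σ(formed) = (2944 + D) − (3652) = −708 + D
Setting this equal to −108 kJ gives D = 600 kJ/mol.

D(C=C) ≈ 600 kJ/mol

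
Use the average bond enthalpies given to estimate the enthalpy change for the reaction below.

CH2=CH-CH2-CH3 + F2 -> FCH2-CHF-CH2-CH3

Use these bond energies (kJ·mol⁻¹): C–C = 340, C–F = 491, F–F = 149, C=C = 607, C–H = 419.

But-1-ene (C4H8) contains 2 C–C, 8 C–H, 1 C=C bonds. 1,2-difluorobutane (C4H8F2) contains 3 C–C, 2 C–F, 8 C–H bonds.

ΔH ≈ −566 kJ

Bonds broken (reactants):
  C–C: 2 × 340 = 680
  C–H: 8 × 419 = 3352
  C=C: 1 × 607 = 607
  F–F: 1 × 149 = 149
  Σ(broken) = 4788 kJ
Bonds formed (products):
  C–C: 3 × 340 = 1020
  C–F: 2 × 491 = 982
  C–H: 8 × 419 = 3352
  Σ(formed) = 5354 kJ
ΔH = Σ(broken) − Σ(formed) = 4788 − 5354 = −566 kJ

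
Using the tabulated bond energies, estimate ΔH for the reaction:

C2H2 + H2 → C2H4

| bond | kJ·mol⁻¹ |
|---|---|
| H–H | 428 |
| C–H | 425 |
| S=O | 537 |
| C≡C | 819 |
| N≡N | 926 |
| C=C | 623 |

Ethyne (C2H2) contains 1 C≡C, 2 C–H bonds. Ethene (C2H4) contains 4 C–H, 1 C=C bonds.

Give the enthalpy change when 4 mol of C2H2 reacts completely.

Bonds broken (reactants):
  C≡C: 1 × 819 = 819
  C–H: 2 × 425 = 850
  H–H: 1 × 428 = 428
  Σ(broken) = 2097 kJ
Bonds formed (products):
  C–H: 4 × 425 = 1700
  C=C: 1 × 623 = 623
  Σ(formed) = 2323 kJ
ΔH = Σ(broken) − Σ(formed) = 2097 − 2323 = −226 kJ
For 4× the reaction as written: 4 × (−226) = −904 kJ

ΔH = −904 kJ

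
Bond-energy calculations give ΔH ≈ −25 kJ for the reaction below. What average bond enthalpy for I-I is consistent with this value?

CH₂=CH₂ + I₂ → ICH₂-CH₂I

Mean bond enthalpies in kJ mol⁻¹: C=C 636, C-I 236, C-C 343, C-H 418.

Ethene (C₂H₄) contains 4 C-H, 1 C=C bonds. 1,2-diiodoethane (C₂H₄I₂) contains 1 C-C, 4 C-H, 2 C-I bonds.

Let D be the I-I bond energy.
Σ(broken) = 4×418 + 1×636 + 1×D = 2308 + D
Σ(formed) = 1×343 + 4×418 + 2×236 = 2487
ΔH = Σ(broken) − Σ(formed) = (2308 + D) − (2487) = −179 + D
Setting this equal to −25 kJ gives D = 154 kJ/mol.

D(I-I) ≈ 154 kJ/mol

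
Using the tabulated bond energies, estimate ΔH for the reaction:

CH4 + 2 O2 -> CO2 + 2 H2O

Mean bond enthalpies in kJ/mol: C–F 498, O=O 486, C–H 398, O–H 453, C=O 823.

Bonds broken (reactants):
  C–H: 4 × 398 = 1592
  O=O: 2 × 486 = 972
  Σ(broken) = 2564 kJ
Bonds formed (products):
  C=O: 2 × 823 = 1646
  O–H: 4 × 453 = 1812
  Σ(formed) = 3458 kJ
ΔH = Σ(broken) − Σ(formed) = 2564 − 3458 = −894 kJ

ΔH ≈ −894 kJ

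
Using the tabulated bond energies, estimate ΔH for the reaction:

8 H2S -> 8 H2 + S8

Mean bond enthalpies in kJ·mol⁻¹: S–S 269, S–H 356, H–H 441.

Bonds broken (reactants):
  S–H: 16 × 356 = 5696
  Σ(broken) = 5696 kJ
Bonds formed (products):
  H–H: 8 × 441 = 3528
  S–S: 8 × 269 = 2152
  Σ(formed) = 5680 kJ
ΔH = Σ(broken) − Σ(formed) = 5696 − 5680 = +16 kJ

ΔH ≈ +16 kJ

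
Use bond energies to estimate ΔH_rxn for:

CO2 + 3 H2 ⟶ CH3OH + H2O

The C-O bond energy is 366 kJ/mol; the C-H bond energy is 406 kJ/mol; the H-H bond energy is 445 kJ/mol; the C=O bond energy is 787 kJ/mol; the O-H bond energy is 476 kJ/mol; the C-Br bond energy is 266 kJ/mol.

ΔH ≈ −103 kJ

Bonds broken (reactants):
  C=O: 2 × 787 = 1574
  H-H: 3 × 445 = 1335
  Σ(broken) = 2909 kJ
Bonds formed (products):
  C-H: 3 × 406 = 1218
  C-O: 1 × 366 = 366
  O-H: 3 × 476 = 1428
  Σ(formed) = 3012 kJ
ΔH = Σ(broken) − Σ(formed) = 2909 − 3012 = −103 kJ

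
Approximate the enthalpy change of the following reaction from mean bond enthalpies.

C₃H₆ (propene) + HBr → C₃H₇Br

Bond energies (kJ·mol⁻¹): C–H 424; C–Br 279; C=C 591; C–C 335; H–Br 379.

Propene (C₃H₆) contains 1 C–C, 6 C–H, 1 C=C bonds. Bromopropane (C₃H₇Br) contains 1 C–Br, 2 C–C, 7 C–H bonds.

Bonds broken (reactants):
  C–C: 1 × 335 = 335
  C–H: 6 × 424 = 2544
  C=C: 1 × 591 = 591
  H–Br: 1 × 379 = 379
  Σ(broken) = 3849 kJ
Bonds formed (products):
  C–Br: 1 × 279 = 279
  C–C: 2 × 335 = 670
  C–H: 7 × 424 = 2968
  Σ(formed) = 3917 kJ
ΔH = Σ(broken) − Σ(formed) = 3849 − 3917 = −68 kJ

ΔH ≈ −68 kJ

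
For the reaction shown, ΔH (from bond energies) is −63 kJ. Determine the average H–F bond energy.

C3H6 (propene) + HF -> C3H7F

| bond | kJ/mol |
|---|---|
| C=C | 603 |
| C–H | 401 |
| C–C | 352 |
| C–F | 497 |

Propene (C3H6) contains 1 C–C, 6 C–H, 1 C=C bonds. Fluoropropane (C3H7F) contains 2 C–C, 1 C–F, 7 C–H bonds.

D(H–F) ≈ 584 kJ/mol

Let D be the H–F bond energy.
Σ(broken) = 1×352 + 6×401 + 1×603 + 1×D = 3361 + D
Σ(formed) = 2×352 + 1×497 + 7×401 = 4008
ΔH = Σ(broken) − Σ(formed) = (3361 + D) − (4008) = −647 + D
Setting this equal to −63 kJ gives D = 584 kJ/mol.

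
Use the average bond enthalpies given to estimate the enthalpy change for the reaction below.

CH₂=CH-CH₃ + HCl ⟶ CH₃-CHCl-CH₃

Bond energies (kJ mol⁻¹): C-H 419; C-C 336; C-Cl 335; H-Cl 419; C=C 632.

ΔH ≈ −39 kJ

Bonds broken (reactants):
  C-C: 1 × 336 = 336
  C-H: 6 × 419 = 2514
  C=C: 1 × 632 = 632
  H-Cl: 1 × 419 = 419
  Σ(broken) = 3901 kJ
Bonds formed (products):
  C-C: 2 × 336 = 672
  C-Cl: 1 × 335 = 335
  C-H: 7 × 419 = 2933
  Σ(formed) = 3940 kJ
ΔH = Σ(broken) − Σ(formed) = 3901 − 3940 = −39 kJ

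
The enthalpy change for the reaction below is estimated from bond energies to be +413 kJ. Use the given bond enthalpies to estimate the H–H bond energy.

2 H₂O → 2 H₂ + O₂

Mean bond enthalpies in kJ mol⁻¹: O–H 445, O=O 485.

D(H–H) ≈ 441 kJ/mol

Let D be the H–H bond energy.
Σ(broken) = 4×445 = 1780
Σ(formed) = 2×D + 1×485 = 485 + 2D
ΔH = Σ(broken) − Σ(formed) = (1780) − (485 + 2D) = +1295 − 2D
Setting this equal to +413 kJ gives 2D = 882, so D = 441 kJ/mol.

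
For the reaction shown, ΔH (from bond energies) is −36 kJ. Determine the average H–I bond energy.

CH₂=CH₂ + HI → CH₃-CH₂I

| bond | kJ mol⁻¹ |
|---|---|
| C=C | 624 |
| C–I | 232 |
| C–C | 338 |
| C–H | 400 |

Let D be the H–I bond energy.
Σ(broken) = 4×400 + 1×624 + 1×D = 2224 + D
Σ(formed) = 1×338 + 5×400 + 1×232 = 2570
ΔH = Σ(broken) − Σ(formed) = (2224 + D) − (2570) = −346 + D
Setting this equal to −36 kJ gives D = 310 kJ/mol.

D(H–I) ≈ 310 kJ/mol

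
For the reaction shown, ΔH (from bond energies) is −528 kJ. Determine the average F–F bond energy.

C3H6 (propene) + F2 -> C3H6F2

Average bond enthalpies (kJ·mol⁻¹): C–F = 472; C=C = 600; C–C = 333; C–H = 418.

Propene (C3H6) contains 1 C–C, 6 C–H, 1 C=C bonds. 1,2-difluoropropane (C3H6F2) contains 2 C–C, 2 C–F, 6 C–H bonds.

Let D be the F–F bond energy.
Σ(broken) = 1×333 + 6×418 + 1×600 + 1×D = 3441 + D
Σ(formed) = 2×333 + 2×472 + 6×418 = 4118
ΔH = Σ(broken) − Σ(formed) = (3441 + D) − (4118) = −677 + D
Setting this equal to −528 kJ gives D = 149 kJ/mol.

D(F–F) ≈ 149 kJ/mol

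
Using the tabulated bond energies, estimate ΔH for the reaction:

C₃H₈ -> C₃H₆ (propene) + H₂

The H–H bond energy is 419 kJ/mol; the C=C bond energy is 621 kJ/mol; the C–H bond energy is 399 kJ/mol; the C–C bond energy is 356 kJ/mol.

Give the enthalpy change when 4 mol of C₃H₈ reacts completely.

ΔH = +456 kJ

Bonds broken (reactants):
  C–C: 2 × 356 = 712
  C–H: 8 × 399 = 3192
  Σ(broken) = 3904 kJ
Bonds formed (products):
  C–C: 1 × 356 = 356
  C–H: 6 × 399 = 2394
  C=C: 1 × 621 = 621
  H–H: 1 × 419 = 419
  Σ(formed) = 3790 kJ
ΔH = Σ(broken) − Σ(formed) = 3904 − 3790 = +114 kJ
For 4× the reaction as written: 4 × (+114) = +456 kJ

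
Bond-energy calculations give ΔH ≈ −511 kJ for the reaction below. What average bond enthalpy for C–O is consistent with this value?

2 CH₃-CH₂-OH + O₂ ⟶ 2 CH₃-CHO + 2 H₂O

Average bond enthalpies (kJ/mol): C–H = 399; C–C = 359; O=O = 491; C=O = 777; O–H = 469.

Let D be the C–O bond energy.
Σ(broken) = 2×359 + 10×399 + 2×D + 2×469 + 1×491 = 6137 + 2D
Σ(formed) = 2×359 + 8×399 + 2×777 + 4×469 = 7340
ΔH = Σ(broken) − Σ(formed) = (6137 + 2D) − (7340) = −1203 + 2D
Setting this equal to −511 kJ gives 2D = 692, so D = 346 kJ/mol.

D(C–O) ≈ 346 kJ/mol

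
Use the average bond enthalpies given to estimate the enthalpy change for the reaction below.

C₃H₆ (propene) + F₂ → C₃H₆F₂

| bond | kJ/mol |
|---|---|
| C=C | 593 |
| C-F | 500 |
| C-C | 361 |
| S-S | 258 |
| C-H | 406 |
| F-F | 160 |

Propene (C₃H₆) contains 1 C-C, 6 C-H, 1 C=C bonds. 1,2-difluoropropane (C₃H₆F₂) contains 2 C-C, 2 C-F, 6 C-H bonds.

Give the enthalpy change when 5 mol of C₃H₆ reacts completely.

Bonds broken (reactants):
  C-C: 1 × 361 = 361
  C-H: 6 × 406 = 2436
  C=C: 1 × 593 = 593
  F-F: 1 × 160 = 160
  Σ(broken) = 3550 kJ
Bonds formed (products):
  C-C: 2 × 361 = 722
  C-F: 2 × 500 = 1000
  C-H: 6 × 406 = 2436
  Σ(formed) = 4158 kJ
ΔH = Σ(broken) − Σ(formed) = 3550 − 4158 = −608 kJ
For 5× the reaction as written: 5 × (−608) = −3040 kJ

ΔH = −3040 kJ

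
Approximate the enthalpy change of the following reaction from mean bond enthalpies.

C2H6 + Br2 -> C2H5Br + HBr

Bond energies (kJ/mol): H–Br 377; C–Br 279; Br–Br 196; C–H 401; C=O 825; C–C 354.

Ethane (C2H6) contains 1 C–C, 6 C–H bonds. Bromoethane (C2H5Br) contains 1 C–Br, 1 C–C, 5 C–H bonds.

Bonds broken (reactants):
  Br–Br: 1 × 196 = 196
  C–C: 1 × 354 = 354
  C–H: 6 × 401 = 2406
  Σ(broken) = 2956 kJ
Bonds formed (products):
  C–Br: 1 × 279 = 279
  C–C: 1 × 354 = 354
  C–H: 5 × 401 = 2005
  H–Br: 1 × 377 = 377
  Σ(formed) = 3015 kJ
ΔH = Σ(broken) − Σ(formed) = 2956 − 3015 = −59 kJ

ΔH ≈ −59 kJ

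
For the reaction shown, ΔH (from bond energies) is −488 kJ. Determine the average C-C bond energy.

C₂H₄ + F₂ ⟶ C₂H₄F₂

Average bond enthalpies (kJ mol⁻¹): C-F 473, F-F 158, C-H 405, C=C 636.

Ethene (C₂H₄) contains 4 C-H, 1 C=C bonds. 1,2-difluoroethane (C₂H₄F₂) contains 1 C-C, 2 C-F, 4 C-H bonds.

D(C-C) ≈ 336 kJ/mol

Let D be the C-C bond energy.
Σ(broken) = 4×405 + 1×636 + 1×158 = 2414
Σ(formed) = 1×D + 2×473 + 4×405 = 2566 + D
ΔH = Σ(broken) − Σ(formed) = (2414) − (2566 + D) = −152 − D
Setting this equal to −488 kJ gives D = 336 kJ/mol.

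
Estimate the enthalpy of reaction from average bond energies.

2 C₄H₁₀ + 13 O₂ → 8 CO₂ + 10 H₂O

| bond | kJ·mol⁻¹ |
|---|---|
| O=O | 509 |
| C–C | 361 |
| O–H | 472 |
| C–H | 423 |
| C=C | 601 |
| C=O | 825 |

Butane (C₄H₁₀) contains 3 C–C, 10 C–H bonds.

Bonds broken (reactants):
  C–C: 6 × 361 = 2166
  C–H: 20 × 423 = 8460
  O=O: 13 × 509 = 6617
  Σ(broken) = 17243 kJ
Bonds formed (products):
  C=O: 16 × 825 = 13200
  O–H: 20 × 472 = 9440
  Σ(formed) = 22640 kJ
ΔH = Σ(broken) − Σ(formed) = 17243 − 22640 = −5397 kJ

ΔH ≈ −5397 kJ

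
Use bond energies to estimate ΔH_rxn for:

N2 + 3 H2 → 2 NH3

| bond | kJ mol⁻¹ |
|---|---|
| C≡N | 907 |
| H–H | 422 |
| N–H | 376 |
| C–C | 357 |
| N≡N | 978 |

Bonds broken (reactants):
  H–H: 3 × 422 = 1266
  N≡N: 1 × 978 = 978
  Σ(broken) = 2244 kJ
Bonds formed (products):
  N–H: 6 × 376 = 2256
  Σ(formed) = 2256 kJ
ΔH = Σ(broken) − Σ(formed) = 2244 − 2256 = −12 kJ

ΔH ≈ −12 kJ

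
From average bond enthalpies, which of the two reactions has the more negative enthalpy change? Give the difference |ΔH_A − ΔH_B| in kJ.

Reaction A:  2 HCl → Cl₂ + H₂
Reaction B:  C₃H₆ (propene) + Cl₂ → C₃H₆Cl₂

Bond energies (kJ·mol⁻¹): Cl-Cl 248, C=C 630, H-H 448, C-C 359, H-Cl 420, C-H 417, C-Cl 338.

Reaction B, by 301 kJ

Reaction A:
  Bonds broken (reactants):
    H-Cl: 2 × 420 = 840
    Σ(broken) = 840 kJ
  Bonds formed (products):
    Cl-Cl: 1 × 248 = 248
    H-H: 1 × 448 = 448
    Σ(formed) = 696 kJ
  ΔH_A = 840 − 696 = +144 kJ
Reaction B:
  Bonds broken (reactants):
    C-C: 1 × 359 = 359
    C-H: 6 × 417 = 2502
    C=C: 1 × 630 = 630
    Cl-Cl: 1 × 248 = 248
    Σ(broken) = 3739 kJ
  Bonds formed (products):
    C-C: 2 × 359 = 718
    C-Cl: 2 × 338 = 676
    C-H: 6 × 417 = 2502
    Σ(formed) = 3896 kJ
  ΔH_B = 3739 − 3896 = −157 kJ
ΔH_A − ΔH_B = +301 kJ, so reaction B has the more negative ΔH; |ΔH_A − ΔH_B| = 301 kJ.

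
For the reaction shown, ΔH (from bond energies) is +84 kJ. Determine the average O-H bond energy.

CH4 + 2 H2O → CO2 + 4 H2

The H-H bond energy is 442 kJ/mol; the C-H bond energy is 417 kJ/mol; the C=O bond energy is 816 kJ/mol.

Let D be the O-H bond energy.
Σ(broken) = 4×417 + 4×D = 1668 + 4D
Σ(formed) = 2×816 + 4×442 = 3400
ΔH = Σ(broken) − Σ(formed) = (1668 + 4D) − (3400) = −1732 + 4D
Setting this equal to +84 kJ gives 4D = 1816, so D = 454 kJ/mol.

D(O-H) ≈ 454 kJ/mol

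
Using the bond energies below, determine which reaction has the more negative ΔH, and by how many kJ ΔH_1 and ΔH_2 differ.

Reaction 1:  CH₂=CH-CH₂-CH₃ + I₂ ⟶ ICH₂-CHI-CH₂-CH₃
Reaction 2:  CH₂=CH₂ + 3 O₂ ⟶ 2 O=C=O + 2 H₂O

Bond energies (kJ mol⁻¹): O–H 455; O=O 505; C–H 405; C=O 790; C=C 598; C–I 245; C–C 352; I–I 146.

Reaction 1:
  Bonds broken (reactants):
    C–C: 2 × 352 = 704
    C–H: 8 × 405 = 3240
    C=C: 1 × 598 = 598
    I–I: 1 × 146 = 146
    Σ(broken) = 4688 kJ
  Bonds formed (products):
    C–C: 3 × 352 = 1056
    C–H: 8 × 405 = 3240
    C–I: 2 × 245 = 490
    Σ(formed) = 4786 kJ
  ΔH_1 = 4688 − 4786 = −98 kJ
Reaction 2:
  Bonds broken (reactants):
    C–H: 4 × 405 = 1620
    C=C: 1 × 598 = 598
    O=O: 3 × 505 = 1515
    Σ(broken) = 3733 kJ
  Bonds formed (products):
    C=O: 4 × 790 = 3160
    O–H: 4 × 455 = 1820
    Σ(formed) = 4980 kJ
  ΔH_2 = 3733 − 4980 = −1247 kJ
ΔH_1 − ΔH_2 = +1149 kJ, so reaction 2 has the more negative ΔH; |ΔH_1 − ΔH_2| = 1149 kJ.

Reaction 2, by 1149 kJ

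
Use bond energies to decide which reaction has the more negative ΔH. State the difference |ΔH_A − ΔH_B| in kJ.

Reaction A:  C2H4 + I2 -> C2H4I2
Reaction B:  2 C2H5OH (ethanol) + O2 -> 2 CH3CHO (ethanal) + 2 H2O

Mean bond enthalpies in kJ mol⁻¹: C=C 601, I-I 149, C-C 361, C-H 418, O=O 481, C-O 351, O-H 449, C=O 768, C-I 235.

Reaction B, by 334 kJ

Reaction A:
  Bonds broken (reactants):
    C-H: 4 × 418 = 1672
    C=C: 1 × 601 = 601
    I-I: 1 × 149 = 149
    Σ(broken) = 2422 kJ
  Bonds formed (products):
    C-C: 1 × 361 = 361
    C-H: 4 × 418 = 1672
    C-I: 2 × 235 = 470
    Σ(formed) = 2503 kJ
  ΔH_A = 2422 − 2503 = −81 kJ
Reaction B:
  Bonds broken (reactants):
    C-C: 2 × 361 = 722
    C-H: 10 × 418 = 4180
    C-O: 2 × 351 = 702
    O-H: 2 × 449 = 898
    O=O: 1 × 481 = 481
    Σ(broken) = 6983 kJ
  Bonds formed (products):
    C-C: 2 × 361 = 722
    C-H: 8 × 418 = 3344
    C=O: 2 × 768 = 1536
    O-H: 4 × 449 = 1796
    Σ(formed) = 7398 kJ
  ΔH_B = 6983 − 7398 = −415 kJ
ΔH_A − ΔH_B = +334 kJ, so reaction B has the more negative ΔH; |ΔH_A − ΔH_B| = 334 kJ.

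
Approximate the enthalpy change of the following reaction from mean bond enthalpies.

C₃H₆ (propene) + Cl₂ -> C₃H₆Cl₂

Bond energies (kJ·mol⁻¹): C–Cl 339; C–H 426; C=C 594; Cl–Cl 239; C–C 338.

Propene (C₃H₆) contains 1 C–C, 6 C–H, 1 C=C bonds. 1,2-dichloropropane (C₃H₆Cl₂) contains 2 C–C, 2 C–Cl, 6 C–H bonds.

Bonds broken (reactants):
  C–C: 1 × 338 = 338
  C–H: 6 × 426 = 2556
  C=C: 1 × 594 = 594
  Cl–Cl: 1 × 239 = 239
  Σ(broken) = 3727 kJ
Bonds formed (products):
  C–C: 2 × 338 = 676
  C–Cl: 2 × 339 = 678
  C–H: 6 × 426 = 2556
  Σ(formed) = 3910 kJ
ΔH = Σ(broken) − Σ(formed) = 3727 − 3910 = −183 kJ

ΔH ≈ −183 kJ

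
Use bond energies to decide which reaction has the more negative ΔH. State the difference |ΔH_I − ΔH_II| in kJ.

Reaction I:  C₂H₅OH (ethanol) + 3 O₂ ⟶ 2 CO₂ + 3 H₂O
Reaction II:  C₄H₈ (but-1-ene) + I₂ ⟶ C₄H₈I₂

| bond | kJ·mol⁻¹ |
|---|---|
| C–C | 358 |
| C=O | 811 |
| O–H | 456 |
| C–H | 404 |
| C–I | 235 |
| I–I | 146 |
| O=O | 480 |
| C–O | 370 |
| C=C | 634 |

Reaction I:
  Bonds broken (reactants):
    C–C: 1 × 358 = 358
    C–H: 5 × 404 = 2020
    C–O: 1 × 370 = 370
    O–H: 1 × 456 = 456
    O=O: 3 × 480 = 1440
    Σ(broken) = 4644 kJ
  Bonds formed (products):
    C=O: 4 × 811 = 3244
    O–H: 6 × 456 = 2736
    Σ(formed) = 5980 kJ
  ΔH_I = 4644 − 5980 = −1336 kJ
Reaction II:
  Bonds broken (reactants):
    C–C: 2 × 358 = 716
    C–H: 8 × 404 = 3232
    C=C: 1 × 634 = 634
    I–I: 1 × 146 = 146
    Σ(broken) = 4728 kJ
  Bonds formed (products):
    C–C: 3 × 358 = 1074
    C–H: 8 × 404 = 3232
    C–I: 2 × 235 = 470
    Σ(formed) = 4776 kJ
  ΔH_II = 4728 − 4776 = −48 kJ
ΔH_I − ΔH_II = −1288 kJ, so reaction I has the more negative ΔH; |ΔH_I − ΔH_II| = 1288 kJ.

Reaction I, by 1288 kJ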